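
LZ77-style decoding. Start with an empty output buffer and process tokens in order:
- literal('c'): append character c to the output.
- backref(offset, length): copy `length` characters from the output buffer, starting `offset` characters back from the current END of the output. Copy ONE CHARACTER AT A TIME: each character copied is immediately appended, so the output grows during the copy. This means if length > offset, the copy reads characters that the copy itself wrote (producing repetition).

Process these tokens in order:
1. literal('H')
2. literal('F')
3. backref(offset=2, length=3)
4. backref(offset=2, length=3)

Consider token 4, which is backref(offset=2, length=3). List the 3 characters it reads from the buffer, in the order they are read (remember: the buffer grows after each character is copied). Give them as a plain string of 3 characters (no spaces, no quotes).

Answer: FHF

Derivation:
Token 1: literal('H'). Output: "H"
Token 2: literal('F'). Output: "HF"
Token 3: backref(off=2, len=3) (overlapping!). Copied 'HFH' from pos 0. Output: "HFHFH"
Token 4: backref(off=2, len=3). Buffer before: "HFHFH" (len 5)
  byte 1: read out[3]='F', append. Buffer now: "HFHFHF"
  byte 2: read out[4]='H', append. Buffer now: "HFHFHFH"
  byte 3: read out[5]='F', append. Buffer now: "HFHFHFHF"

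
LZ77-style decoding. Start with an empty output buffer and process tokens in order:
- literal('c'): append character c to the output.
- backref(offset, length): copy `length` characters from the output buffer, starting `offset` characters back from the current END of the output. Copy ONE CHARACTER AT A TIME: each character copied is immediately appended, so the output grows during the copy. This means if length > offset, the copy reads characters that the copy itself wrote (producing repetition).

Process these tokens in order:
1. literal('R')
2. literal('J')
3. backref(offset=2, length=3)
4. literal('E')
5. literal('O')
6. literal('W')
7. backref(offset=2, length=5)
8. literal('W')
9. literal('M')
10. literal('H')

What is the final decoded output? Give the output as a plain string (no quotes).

Token 1: literal('R'). Output: "R"
Token 2: literal('J'). Output: "RJ"
Token 3: backref(off=2, len=3) (overlapping!). Copied 'RJR' from pos 0. Output: "RJRJR"
Token 4: literal('E'). Output: "RJRJRE"
Token 5: literal('O'). Output: "RJRJREO"
Token 6: literal('W'). Output: "RJRJREOW"
Token 7: backref(off=2, len=5) (overlapping!). Copied 'OWOWO' from pos 6. Output: "RJRJREOWOWOWO"
Token 8: literal('W'). Output: "RJRJREOWOWOWOW"
Token 9: literal('M'). Output: "RJRJREOWOWOWOWM"
Token 10: literal('H'). Output: "RJRJREOWOWOWOWMH"

Answer: RJRJREOWOWOWOWMH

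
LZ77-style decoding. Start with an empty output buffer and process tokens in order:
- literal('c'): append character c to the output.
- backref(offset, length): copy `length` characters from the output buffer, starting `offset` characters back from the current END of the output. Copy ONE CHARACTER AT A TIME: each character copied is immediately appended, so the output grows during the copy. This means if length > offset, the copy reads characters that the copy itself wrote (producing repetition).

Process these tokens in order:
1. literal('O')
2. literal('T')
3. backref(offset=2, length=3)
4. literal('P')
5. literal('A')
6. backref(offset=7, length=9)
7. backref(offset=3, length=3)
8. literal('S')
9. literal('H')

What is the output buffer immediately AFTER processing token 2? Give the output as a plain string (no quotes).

Answer: OT

Derivation:
Token 1: literal('O'). Output: "O"
Token 2: literal('T'). Output: "OT"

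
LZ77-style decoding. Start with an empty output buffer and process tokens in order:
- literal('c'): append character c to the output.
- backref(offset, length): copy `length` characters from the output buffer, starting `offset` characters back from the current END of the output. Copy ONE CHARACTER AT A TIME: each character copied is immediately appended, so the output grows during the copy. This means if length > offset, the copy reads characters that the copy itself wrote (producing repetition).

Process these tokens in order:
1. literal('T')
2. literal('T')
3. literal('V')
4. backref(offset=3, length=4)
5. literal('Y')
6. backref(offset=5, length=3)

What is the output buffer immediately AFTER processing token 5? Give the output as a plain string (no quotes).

Answer: TTVTTVTY

Derivation:
Token 1: literal('T'). Output: "T"
Token 2: literal('T'). Output: "TT"
Token 3: literal('V'). Output: "TTV"
Token 4: backref(off=3, len=4) (overlapping!). Copied 'TTVT' from pos 0. Output: "TTVTTVT"
Token 5: literal('Y'). Output: "TTVTTVTY"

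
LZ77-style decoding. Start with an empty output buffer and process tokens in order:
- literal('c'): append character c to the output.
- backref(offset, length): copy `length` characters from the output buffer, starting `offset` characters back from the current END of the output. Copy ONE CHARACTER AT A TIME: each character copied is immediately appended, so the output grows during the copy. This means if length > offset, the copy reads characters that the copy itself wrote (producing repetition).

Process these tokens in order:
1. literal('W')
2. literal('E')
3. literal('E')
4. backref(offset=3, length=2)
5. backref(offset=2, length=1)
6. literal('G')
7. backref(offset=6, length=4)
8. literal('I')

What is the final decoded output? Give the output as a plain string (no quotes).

Token 1: literal('W'). Output: "W"
Token 2: literal('E'). Output: "WE"
Token 3: literal('E'). Output: "WEE"
Token 4: backref(off=3, len=2). Copied 'WE' from pos 0. Output: "WEEWE"
Token 5: backref(off=2, len=1). Copied 'W' from pos 3. Output: "WEEWEW"
Token 6: literal('G'). Output: "WEEWEWG"
Token 7: backref(off=6, len=4). Copied 'EEWE' from pos 1. Output: "WEEWEWGEEWE"
Token 8: literal('I'). Output: "WEEWEWGEEWEI"

Answer: WEEWEWGEEWEI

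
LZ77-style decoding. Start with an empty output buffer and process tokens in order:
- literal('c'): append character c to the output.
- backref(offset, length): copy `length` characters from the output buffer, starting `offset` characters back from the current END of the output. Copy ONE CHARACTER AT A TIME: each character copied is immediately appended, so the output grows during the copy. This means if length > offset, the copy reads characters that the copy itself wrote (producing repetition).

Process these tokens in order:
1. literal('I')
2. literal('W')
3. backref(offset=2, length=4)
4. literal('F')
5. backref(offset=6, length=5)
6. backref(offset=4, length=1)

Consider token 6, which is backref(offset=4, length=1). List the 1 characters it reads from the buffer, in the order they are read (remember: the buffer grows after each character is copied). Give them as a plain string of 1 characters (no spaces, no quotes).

Answer: I

Derivation:
Token 1: literal('I'). Output: "I"
Token 2: literal('W'). Output: "IW"
Token 3: backref(off=2, len=4) (overlapping!). Copied 'IWIW' from pos 0. Output: "IWIWIW"
Token 4: literal('F'). Output: "IWIWIWF"
Token 5: backref(off=6, len=5). Copied 'WIWIW' from pos 1. Output: "IWIWIWFWIWIW"
Token 6: backref(off=4, len=1). Buffer before: "IWIWIWFWIWIW" (len 12)
  byte 1: read out[8]='I', append. Buffer now: "IWIWIWFWIWIWI"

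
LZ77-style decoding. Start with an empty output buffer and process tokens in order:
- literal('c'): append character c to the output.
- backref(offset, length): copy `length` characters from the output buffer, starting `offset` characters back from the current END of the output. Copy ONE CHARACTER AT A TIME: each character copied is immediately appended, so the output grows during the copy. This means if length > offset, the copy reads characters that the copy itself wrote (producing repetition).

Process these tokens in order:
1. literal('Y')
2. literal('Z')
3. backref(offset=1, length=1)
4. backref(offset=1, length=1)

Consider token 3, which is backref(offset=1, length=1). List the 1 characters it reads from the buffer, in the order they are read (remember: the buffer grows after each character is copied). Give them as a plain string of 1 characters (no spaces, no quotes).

Answer: Z

Derivation:
Token 1: literal('Y'). Output: "Y"
Token 2: literal('Z'). Output: "YZ"
Token 3: backref(off=1, len=1). Buffer before: "YZ" (len 2)
  byte 1: read out[1]='Z', append. Buffer now: "YZZ"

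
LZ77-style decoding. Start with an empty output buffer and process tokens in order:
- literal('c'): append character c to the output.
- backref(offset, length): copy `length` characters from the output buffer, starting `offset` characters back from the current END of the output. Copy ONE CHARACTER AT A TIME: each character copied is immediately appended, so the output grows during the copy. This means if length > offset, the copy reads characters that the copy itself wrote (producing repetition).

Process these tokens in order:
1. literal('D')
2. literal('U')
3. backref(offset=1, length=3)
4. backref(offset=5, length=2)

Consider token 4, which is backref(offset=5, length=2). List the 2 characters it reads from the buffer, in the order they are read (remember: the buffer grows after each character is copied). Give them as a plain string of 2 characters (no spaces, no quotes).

Answer: DU

Derivation:
Token 1: literal('D'). Output: "D"
Token 2: literal('U'). Output: "DU"
Token 3: backref(off=1, len=3) (overlapping!). Copied 'UUU' from pos 1. Output: "DUUUU"
Token 4: backref(off=5, len=2). Buffer before: "DUUUU" (len 5)
  byte 1: read out[0]='D', append. Buffer now: "DUUUUD"
  byte 2: read out[1]='U', append. Buffer now: "DUUUUDU"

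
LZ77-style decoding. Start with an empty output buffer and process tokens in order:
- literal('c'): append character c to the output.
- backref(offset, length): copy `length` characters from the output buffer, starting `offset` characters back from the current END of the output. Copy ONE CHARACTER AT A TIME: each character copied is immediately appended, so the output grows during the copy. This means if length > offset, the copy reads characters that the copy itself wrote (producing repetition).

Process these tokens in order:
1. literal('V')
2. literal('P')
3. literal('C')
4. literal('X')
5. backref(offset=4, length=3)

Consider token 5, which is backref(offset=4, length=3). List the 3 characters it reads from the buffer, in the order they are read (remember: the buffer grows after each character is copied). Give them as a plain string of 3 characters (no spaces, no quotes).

Answer: VPC

Derivation:
Token 1: literal('V'). Output: "V"
Token 2: literal('P'). Output: "VP"
Token 3: literal('C'). Output: "VPC"
Token 4: literal('X'). Output: "VPCX"
Token 5: backref(off=4, len=3). Buffer before: "VPCX" (len 4)
  byte 1: read out[0]='V', append. Buffer now: "VPCXV"
  byte 2: read out[1]='P', append. Buffer now: "VPCXVP"
  byte 3: read out[2]='C', append. Buffer now: "VPCXVPC"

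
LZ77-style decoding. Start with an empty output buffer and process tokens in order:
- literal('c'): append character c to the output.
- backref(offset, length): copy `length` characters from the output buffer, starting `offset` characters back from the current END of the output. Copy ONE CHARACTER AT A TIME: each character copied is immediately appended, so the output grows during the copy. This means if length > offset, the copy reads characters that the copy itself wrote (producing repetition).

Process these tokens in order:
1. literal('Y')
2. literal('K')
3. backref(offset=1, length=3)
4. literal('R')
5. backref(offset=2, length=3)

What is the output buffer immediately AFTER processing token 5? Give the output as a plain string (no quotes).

Answer: YKKKKRKRK

Derivation:
Token 1: literal('Y'). Output: "Y"
Token 2: literal('K'). Output: "YK"
Token 3: backref(off=1, len=3) (overlapping!). Copied 'KKK' from pos 1. Output: "YKKKK"
Token 4: literal('R'). Output: "YKKKKR"
Token 5: backref(off=2, len=3) (overlapping!). Copied 'KRK' from pos 4. Output: "YKKKKRKRK"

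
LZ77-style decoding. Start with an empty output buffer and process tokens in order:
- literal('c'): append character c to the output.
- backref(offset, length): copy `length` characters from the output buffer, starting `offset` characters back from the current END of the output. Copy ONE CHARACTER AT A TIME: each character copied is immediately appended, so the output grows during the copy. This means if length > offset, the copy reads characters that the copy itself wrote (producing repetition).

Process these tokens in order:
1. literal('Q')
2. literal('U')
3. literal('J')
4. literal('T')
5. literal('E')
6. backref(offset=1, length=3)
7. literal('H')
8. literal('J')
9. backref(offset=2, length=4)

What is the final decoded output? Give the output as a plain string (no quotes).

Answer: QUJTEEEEHJHJHJ

Derivation:
Token 1: literal('Q'). Output: "Q"
Token 2: literal('U'). Output: "QU"
Token 3: literal('J'). Output: "QUJ"
Token 4: literal('T'). Output: "QUJT"
Token 5: literal('E'). Output: "QUJTE"
Token 6: backref(off=1, len=3) (overlapping!). Copied 'EEE' from pos 4. Output: "QUJTEEEE"
Token 7: literal('H'). Output: "QUJTEEEEH"
Token 8: literal('J'). Output: "QUJTEEEEHJ"
Token 9: backref(off=2, len=4) (overlapping!). Copied 'HJHJ' from pos 8. Output: "QUJTEEEEHJHJHJ"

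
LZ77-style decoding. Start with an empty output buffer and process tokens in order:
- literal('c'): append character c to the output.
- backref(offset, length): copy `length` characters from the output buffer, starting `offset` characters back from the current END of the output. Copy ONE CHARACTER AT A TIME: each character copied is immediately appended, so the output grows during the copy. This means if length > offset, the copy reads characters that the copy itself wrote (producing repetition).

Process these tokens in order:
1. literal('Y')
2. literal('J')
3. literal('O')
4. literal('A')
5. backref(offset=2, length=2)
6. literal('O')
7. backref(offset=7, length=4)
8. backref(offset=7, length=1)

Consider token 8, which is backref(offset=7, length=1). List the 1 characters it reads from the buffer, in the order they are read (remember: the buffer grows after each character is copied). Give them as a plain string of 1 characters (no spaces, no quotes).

Answer: O

Derivation:
Token 1: literal('Y'). Output: "Y"
Token 2: literal('J'). Output: "YJ"
Token 3: literal('O'). Output: "YJO"
Token 4: literal('A'). Output: "YJOA"
Token 5: backref(off=2, len=2). Copied 'OA' from pos 2. Output: "YJOAOA"
Token 6: literal('O'). Output: "YJOAOAO"
Token 7: backref(off=7, len=4). Copied 'YJOA' from pos 0. Output: "YJOAOAOYJOA"
Token 8: backref(off=7, len=1). Buffer before: "YJOAOAOYJOA" (len 11)
  byte 1: read out[4]='O', append. Buffer now: "YJOAOAOYJOAO"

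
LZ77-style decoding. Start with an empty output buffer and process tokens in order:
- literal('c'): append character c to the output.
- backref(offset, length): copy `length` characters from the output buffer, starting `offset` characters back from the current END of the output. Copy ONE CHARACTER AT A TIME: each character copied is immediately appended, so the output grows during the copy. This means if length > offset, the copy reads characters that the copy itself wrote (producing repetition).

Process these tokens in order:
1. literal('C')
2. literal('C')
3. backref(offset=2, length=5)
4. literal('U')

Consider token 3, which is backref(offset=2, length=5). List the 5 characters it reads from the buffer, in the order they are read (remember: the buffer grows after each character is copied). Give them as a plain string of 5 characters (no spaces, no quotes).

Answer: CCCCC

Derivation:
Token 1: literal('C'). Output: "C"
Token 2: literal('C'). Output: "CC"
Token 3: backref(off=2, len=5). Buffer before: "CC" (len 2)
  byte 1: read out[0]='C', append. Buffer now: "CCC"
  byte 2: read out[1]='C', append. Buffer now: "CCCC"
  byte 3: read out[2]='C', append. Buffer now: "CCCCC"
  byte 4: read out[3]='C', append. Buffer now: "CCCCCC"
  byte 5: read out[4]='C', append. Buffer now: "CCCCCCC"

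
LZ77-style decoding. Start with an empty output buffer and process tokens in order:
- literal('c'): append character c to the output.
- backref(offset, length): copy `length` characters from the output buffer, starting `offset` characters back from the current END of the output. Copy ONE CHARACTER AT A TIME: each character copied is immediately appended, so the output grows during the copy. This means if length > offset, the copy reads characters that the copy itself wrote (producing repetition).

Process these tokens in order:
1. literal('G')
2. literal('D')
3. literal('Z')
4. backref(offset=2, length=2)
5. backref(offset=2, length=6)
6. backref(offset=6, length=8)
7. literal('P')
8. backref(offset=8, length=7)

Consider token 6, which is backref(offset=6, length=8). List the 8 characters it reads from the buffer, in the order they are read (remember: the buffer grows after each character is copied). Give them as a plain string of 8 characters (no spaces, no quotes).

Answer: DZDZDZDZ

Derivation:
Token 1: literal('G'). Output: "G"
Token 2: literal('D'). Output: "GD"
Token 3: literal('Z'). Output: "GDZ"
Token 4: backref(off=2, len=2). Copied 'DZ' from pos 1. Output: "GDZDZ"
Token 5: backref(off=2, len=6) (overlapping!). Copied 'DZDZDZ' from pos 3. Output: "GDZDZDZDZDZ"
Token 6: backref(off=6, len=8). Buffer before: "GDZDZDZDZDZ" (len 11)
  byte 1: read out[5]='D', append. Buffer now: "GDZDZDZDZDZD"
  byte 2: read out[6]='Z', append. Buffer now: "GDZDZDZDZDZDZ"
  byte 3: read out[7]='D', append. Buffer now: "GDZDZDZDZDZDZD"
  byte 4: read out[8]='Z', append. Buffer now: "GDZDZDZDZDZDZDZ"
  byte 5: read out[9]='D', append. Buffer now: "GDZDZDZDZDZDZDZD"
  byte 6: read out[10]='Z', append. Buffer now: "GDZDZDZDZDZDZDZDZ"
  byte 7: read out[11]='D', append. Buffer now: "GDZDZDZDZDZDZDZDZD"
  byte 8: read out[12]='Z', append. Buffer now: "GDZDZDZDZDZDZDZDZDZ"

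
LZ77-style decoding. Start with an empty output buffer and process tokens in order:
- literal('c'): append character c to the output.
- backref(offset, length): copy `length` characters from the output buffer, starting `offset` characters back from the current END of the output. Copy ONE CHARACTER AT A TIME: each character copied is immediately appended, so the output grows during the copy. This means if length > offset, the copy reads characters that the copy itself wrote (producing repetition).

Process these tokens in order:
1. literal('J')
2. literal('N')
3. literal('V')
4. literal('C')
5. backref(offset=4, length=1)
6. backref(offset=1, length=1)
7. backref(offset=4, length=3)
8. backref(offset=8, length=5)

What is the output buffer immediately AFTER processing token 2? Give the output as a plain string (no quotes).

Token 1: literal('J'). Output: "J"
Token 2: literal('N'). Output: "JN"

Answer: JN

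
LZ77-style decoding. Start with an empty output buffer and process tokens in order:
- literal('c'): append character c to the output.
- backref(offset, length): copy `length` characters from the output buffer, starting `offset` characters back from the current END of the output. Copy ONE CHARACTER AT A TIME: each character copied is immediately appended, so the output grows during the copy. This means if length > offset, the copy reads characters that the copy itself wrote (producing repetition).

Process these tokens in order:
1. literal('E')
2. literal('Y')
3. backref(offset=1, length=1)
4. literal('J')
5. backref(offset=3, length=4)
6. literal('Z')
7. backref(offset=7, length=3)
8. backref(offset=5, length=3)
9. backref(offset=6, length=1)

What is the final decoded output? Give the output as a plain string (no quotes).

Token 1: literal('E'). Output: "E"
Token 2: literal('Y'). Output: "EY"
Token 3: backref(off=1, len=1). Copied 'Y' from pos 1. Output: "EYY"
Token 4: literal('J'). Output: "EYYJ"
Token 5: backref(off=3, len=4) (overlapping!). Copied 'YYJY' from pos 1. Output: "EYYJYYJY"
Token 6: literal('Z'). Output: "EYYJYYJYZ"
Token 7: backref(off=7, len=3). Copied 'YJY' from pos 2. Output: "EYYJYYJYZYJY"
Token 8: backref(off=5, len=3). Copied 'YZY' from pos 7. Output: "EYYJYYJYZYJYYZY"
Token 9: backref(off=6, len=1). Copied 'Y' from pos 9. Output: "EYYJYYJYZYJYYZYY"

Answer: EYYJYYJYZYJYYZYY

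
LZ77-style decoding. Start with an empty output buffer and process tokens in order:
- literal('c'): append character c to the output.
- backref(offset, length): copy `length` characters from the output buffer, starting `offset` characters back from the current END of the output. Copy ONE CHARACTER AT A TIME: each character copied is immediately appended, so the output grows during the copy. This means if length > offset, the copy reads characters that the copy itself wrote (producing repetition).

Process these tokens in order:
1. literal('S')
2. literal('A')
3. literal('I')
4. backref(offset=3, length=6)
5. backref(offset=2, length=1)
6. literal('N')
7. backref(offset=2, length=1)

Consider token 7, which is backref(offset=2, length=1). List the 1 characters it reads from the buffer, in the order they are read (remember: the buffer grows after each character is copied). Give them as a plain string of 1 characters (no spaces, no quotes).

Answer: A

Derivation:
Token 1: literal('S'). Output: "S"
Token 2: literal('A'). Output: "SA"
Token 3: literal('I'). Output: "SAI"
Token 4: backref(off=3, len=6) (overlapping!). Copied 'SAISAI' from pos 0. Output: "SAISAISAI"
Token 5: backref(off=2, len=1). Copied 'A' from pos 7. Output: "SAISAISAIA"
Token 6: literal('N'). Output: "SAISAISAIAN"
Token 7: backref(off=2, len=1). Buffer before: "SAISAISAIAN" (len 11)
  byte 1: read out[9]='A', append. Buffer now: "SAISAISAIANA"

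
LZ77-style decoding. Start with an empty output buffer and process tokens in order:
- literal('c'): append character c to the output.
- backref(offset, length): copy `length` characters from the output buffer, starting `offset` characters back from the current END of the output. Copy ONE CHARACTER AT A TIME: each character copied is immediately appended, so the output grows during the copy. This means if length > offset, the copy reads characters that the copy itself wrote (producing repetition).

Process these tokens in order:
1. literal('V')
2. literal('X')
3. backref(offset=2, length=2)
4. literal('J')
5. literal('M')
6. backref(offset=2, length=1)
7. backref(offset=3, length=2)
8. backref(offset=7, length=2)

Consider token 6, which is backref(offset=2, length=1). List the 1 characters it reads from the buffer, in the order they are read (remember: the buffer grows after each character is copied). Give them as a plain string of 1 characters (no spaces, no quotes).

Answer: J

Derivation:
Token 1: literal('V'). Output: "V"
Token 2: literal('X'). Output: "VX"
Token 3: backref(off=2, len=2). Copied 'VX' from pos 0. Output: "VXVX"
Token 4: literal('J'). Output: "VXVXJ"
Token 5: literal('M'). Output: "VXVXJM"
Token 6: backref(off=2, len=1). Buffer before: "VXVXJM" (len 6)
  byte 1: read out[4]='J', append. Buffer now: "VXVXJMJ"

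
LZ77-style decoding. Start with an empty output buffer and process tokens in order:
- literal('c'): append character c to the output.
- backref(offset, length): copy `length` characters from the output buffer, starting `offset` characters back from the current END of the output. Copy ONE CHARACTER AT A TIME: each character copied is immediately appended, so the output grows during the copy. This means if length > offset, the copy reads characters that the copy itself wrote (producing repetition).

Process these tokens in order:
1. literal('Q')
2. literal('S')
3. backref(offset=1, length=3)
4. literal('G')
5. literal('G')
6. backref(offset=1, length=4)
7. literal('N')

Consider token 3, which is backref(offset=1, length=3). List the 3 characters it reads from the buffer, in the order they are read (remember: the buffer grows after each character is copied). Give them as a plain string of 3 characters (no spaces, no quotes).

Answer: SSS

Derivation:
Token 1: literal('Q'). Output: "Q"
Token 2: literal('S'). Output: "QS"
Token 3: backref(off=1, len=3). Buffer before: "QS" (len 2)
  byte 1: read out[1]='S', append. Buffer now: "QSS"
  byte 2: read out[2]='S', append. Buffer now: "QSSS"
  byte 3: read out[3]='S', append. Buffer now: "QSSSS"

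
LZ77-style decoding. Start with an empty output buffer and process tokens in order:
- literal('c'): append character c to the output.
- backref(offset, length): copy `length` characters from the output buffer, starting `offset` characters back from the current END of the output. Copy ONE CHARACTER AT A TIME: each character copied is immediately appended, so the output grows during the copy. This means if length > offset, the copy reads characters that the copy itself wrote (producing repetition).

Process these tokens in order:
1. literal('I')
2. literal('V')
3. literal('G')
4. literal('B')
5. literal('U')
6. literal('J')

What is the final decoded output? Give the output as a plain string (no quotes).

Token 1: literal('I'). Output: "I"
Token 2: literal('V'). Output: "IV"
Token 3: literal('G'). Output: "IVG"
Token 4: literal('B'). Output: "IVGB"
Token 5: literal('U'). Output: "IVGBU"
Token 6: literal('J'). Output: "IVGBUJ"

Answer: IVGBUJ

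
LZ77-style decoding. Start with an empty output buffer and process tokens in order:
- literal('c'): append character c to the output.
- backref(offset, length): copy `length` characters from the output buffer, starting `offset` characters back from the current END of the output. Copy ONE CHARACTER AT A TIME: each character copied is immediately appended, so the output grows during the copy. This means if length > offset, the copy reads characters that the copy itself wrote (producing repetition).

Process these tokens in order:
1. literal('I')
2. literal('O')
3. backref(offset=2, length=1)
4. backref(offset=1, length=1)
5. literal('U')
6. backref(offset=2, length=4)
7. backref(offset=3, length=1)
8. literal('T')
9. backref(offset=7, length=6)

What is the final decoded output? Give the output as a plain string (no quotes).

Answer: IOIIUIUIUUTUIUIUU

Derivation:
Token 1: literal('I'). Output: "I"
Token 2: literal('O'). Output: "IO"
Token 3: backref(off=2, len=1). Copied 'I' from pos 0. Output: "IOI"
Token 4: backref(off=1, len=1). Copied 'I' from pos 2. Output: "IOII"
Token 5: literal('U'). Output: "IOIIU"
Token 6: backref(off=2, len=4) (overlapping!). Copied 'IUIU' from pos 3. Output: "IOIIUIUIU"
Token 7: backref(off=3, len=1). Copied 'U' from pos 6. Output: "IOIIUIUIUU"
Token 8: literal('T'). Output: "IOIIUIUIUUT"
Token 9: backref(off=7, len=6). Copied 'UIUIUU' from pos 4. Output: "IOIIUIUIUUTUIUIUU"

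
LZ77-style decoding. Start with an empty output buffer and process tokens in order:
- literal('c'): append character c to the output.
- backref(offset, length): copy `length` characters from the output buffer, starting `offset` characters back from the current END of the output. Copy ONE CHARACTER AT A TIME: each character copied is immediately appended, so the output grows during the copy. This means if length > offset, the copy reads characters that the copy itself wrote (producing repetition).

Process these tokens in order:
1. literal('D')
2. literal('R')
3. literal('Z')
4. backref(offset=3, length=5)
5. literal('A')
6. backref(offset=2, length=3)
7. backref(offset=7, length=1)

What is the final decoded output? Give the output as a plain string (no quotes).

Answer: DRZDRZDRARARZ

Derivation:
Token 1: literal('D'). Output: "D"
Token 2: literal('R'). Output: "DR"
Token 3: literal('Z'). Output: "DRZ"
Token 4: backref(off=3, len=5) (overlapping!). Copied 'DRZDR' from pos 0. Output: "DRZDRZDR"
Token 5: literal('A'). Output: "DRZDRZDRA"
Token 6: backref(off=2, len=3) (overlapping!). Copied 'RAR' from pos 7. Output: "DRZDRZDRARAR"
Token 7: backref(off=7, len=1). Copied 'Z' from pos 5. Output: "DRZDRZDRARARZ"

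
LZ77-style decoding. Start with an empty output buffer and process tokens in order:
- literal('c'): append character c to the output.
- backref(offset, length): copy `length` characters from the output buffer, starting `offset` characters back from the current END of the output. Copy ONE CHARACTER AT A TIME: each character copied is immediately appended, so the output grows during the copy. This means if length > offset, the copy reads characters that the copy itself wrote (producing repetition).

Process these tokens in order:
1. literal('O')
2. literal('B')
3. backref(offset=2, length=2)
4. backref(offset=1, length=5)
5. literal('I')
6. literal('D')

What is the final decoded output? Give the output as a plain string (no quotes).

Token 1: literal('O'). Output: "O"
Token 2: literal('B'). Output: "OB"
Token 3: backref(off=2, len=2). Copied 'OB' from pos 0. Output: "OBOB"
Token 4: backref(off=1, len=5) (overlapping!). Copied 'BBBBB' from pos 3. Output: "OBOBBBBBB"
Token 5: literal('I'). Output: "OBOBBBBBBI"
Token 6: literal('D'). Output: "OBOBBBBBBID"

Answer: OBOBBBBBBID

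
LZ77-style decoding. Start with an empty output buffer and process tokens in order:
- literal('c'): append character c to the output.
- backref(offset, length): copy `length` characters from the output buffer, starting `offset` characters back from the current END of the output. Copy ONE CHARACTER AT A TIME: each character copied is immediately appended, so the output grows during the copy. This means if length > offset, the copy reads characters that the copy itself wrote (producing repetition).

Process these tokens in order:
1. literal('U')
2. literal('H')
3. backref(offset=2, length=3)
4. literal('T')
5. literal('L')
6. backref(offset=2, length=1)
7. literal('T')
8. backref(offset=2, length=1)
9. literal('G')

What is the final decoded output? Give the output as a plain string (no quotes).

Answer: UHUHUTLTTTG

Derivation:
Token 1: literal('U'). Output: "U"
Token 2: literal('H'). Output: "UH"
Token 3: backref(off=2, len=3) (overlapping!). Copied 'UHU' from pos 0. Output: "UHUHU"
Token 4: literal('T'). Output: "UHUHUT"
Token 5: literal('L'). Output: "UHUHUTL"
Token 6: backref(off=2, len=1). Copied 'T' from pos 5. Output: "UHUHUTLT"
Token 7: literal('T'). Output: "UHUHUTLTT"
Token 8: backref(off=2, len=1). Copied 'T' from pos 7. Output: "UHUHUTLTTT"
Token 9: literal('G'). Output: "UHUHUTLTTTG"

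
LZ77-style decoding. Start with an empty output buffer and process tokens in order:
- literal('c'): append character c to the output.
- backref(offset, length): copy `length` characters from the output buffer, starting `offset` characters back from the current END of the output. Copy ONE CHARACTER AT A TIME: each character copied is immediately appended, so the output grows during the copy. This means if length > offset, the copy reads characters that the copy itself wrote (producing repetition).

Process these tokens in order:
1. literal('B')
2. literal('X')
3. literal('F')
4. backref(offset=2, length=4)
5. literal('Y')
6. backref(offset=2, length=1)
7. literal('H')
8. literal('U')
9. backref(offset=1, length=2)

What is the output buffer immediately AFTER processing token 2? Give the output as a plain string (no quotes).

Answer: BX

Derivation:
Token 1: literal('B'). Output: "B"
Token 2: literal('X'). Output: "BX"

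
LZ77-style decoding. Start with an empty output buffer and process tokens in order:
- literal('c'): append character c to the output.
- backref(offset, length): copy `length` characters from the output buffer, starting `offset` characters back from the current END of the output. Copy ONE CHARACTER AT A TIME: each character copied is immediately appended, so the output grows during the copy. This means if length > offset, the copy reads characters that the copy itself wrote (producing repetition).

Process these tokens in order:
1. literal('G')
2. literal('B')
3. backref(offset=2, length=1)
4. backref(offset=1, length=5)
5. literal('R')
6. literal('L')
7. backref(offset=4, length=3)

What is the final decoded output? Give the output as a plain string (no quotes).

Answer: GBGGGGGGRLGGR

Derivation:
Token 1: literal('G'). Output: "G"
Token 2: literal('B'). Output: "GB"
Token 3: backref(off=2, len=1). Copied 'G' from pos 0. Output: "GBG"
Token 4: backref(off=1, len=5) (overlapping!). Copied 'GGGGG' from pos 2. Output: "GBGGGGGG"
Token 5: literal('R'). Output: "GBGGGGGGR"
Token 6: literal('L'). Output: "GBGGGGGGRL"
Token 7: backref(off=4, len=3). Copied 'GGR' from pos 6. Output: "GBGGGGGGRLGGR"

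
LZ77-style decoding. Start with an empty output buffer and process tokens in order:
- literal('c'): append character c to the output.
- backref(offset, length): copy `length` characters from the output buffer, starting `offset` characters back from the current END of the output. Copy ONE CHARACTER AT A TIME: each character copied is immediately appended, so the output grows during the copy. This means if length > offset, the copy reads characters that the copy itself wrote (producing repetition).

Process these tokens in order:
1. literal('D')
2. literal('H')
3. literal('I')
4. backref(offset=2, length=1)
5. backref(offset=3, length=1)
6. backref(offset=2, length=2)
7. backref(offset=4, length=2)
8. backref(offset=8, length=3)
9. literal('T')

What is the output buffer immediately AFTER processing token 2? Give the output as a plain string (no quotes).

Answer: DH

Derivation:
Token 1: literal('D'). Output: "D"
Token 2: literal('H'). Output: "DH"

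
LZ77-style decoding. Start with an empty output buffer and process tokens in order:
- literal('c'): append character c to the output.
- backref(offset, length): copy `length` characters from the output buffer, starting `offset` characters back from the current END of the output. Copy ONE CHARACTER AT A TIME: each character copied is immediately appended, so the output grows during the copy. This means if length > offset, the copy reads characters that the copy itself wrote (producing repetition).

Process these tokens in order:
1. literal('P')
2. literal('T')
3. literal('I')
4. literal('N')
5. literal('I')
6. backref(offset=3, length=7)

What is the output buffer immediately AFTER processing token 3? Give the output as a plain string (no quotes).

Token 1: literal('P'). Output: "P"
Token 2: literal('T'). Output: "PT"
Token 3: literal('I'). Output: "PTI"

Answer: PTI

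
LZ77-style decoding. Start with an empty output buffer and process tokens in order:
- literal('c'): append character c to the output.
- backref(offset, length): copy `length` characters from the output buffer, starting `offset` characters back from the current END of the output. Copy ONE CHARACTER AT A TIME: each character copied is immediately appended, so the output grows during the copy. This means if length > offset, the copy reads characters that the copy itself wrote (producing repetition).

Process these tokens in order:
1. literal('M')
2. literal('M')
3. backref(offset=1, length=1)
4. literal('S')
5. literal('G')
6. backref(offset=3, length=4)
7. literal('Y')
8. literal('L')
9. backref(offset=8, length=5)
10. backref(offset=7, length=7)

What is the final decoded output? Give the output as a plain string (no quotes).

Answer: MMMSGMSGMYLSGMSGYLSGMSG

Derivation:
Token 1: literal('M'). Output: "M"
Token 2: literal('M'). Output: "MM"
Token 3: backref(off=1, len=1). Copied 'M' from pos 1. Output: "MMM"
Token 4: literal('S'). Output: "MMMS"
Token 5: literal('G'). Output: "MMMSG"
Token 6: backref(off=3, len=4) (overlapping!). Copied 'MSGM' from pos 2. Output: "MMMSGMSGM"
Token 7: literal('Y'). Output: "MMMSGMSGMY"
Token 8: literal('L'). Output: "MMMSGMSGMYL"
Token 9: backref(off=8, len=5). Copied 'SGMSG' from pos 3. Output: "MMMSGMSGMYLSGMSG"
Token 10: backref(off=7, len=7). Copied 'YLSGMSG' from pos 9. Output: "MMMSGMSGMYLSGMSGYLSGMSG"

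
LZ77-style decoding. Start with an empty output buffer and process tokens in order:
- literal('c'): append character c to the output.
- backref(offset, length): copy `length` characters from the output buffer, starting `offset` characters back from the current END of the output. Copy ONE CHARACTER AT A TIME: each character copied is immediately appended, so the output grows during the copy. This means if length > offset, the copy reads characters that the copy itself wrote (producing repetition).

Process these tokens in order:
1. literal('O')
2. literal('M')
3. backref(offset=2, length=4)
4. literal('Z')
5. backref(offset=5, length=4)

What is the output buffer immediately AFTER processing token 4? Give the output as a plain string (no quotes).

Answer: OMOMOMZ

Derivation:
Token 1: literal('O'). Output: "O"
Token 2: literal('M'). Output: "OM"
Token 3: backref(off=2, len=4) (overlapping!). Copied 'OMOM' from pos 0. Output: "OMOMOM"
Token 4: literal('Z'). Output: "OMOMOMZ"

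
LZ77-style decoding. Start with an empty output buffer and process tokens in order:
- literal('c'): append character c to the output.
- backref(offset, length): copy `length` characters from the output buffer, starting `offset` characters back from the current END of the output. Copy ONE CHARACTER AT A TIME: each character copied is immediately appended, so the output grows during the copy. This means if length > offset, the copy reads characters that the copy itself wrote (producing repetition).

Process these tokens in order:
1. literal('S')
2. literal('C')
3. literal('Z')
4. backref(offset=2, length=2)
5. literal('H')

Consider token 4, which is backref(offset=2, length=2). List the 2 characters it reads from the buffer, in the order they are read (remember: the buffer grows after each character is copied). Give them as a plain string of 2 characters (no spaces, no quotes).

Token 1: literal('S'). Output: "S"
Token 2: literal('C'). Output: "SC"
Token 3: literal('Z'). Output: "SCZ"
Token 4: backref(off=2, len=2). Buffer before: "SCZ" (len 3)
  byte 1: read out[1]='C', append. Buffer now: "SCZC"
  byte 2: read out[2]='Z', append. Buffer now: "SCZCZ"

Answer: CZ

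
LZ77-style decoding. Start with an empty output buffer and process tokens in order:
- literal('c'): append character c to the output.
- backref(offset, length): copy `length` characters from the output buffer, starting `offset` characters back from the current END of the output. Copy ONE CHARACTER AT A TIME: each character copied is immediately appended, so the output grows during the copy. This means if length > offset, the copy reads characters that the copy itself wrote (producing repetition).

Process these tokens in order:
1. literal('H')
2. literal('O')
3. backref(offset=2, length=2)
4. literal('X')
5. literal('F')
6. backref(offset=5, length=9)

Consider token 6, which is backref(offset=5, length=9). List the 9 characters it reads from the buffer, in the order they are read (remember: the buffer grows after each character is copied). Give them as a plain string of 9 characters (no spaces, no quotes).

Answer: OHOXFOHOX

Derivation:
Token 1: literal('H'). Output: "H"
Token 2: literal('O'). Output: "HO"
Token 3: backref(off=2, len=2). Copied 'HO' from pos 0. Output: "HOHO"
Token 4: literal('X'). Output: "HOHOX"
Token 5: literal('F'). Output: "HOHOXF"
Token 6: backref(off=5, len=9). Buffer before: "HOHOXF" (len 6)
  byte 1: read out[1]='O', append. Buffer now: "HOHOXFO"
  byte 2: read out[2]='H', append. Buffer now: "HOHOXFOH"
  byte 3: read out[3]='O', append. Buffer now: "HOHOXFOHO"
  byte 4: read out[4]='X', append. Buffer now: "HOHOXFOHOX"
  byte 5: read out[5]='F', append. Buffer now: "HOHOXFOHOXF"
  byte 6: read out[6]='O', append. Buffer now: "HOHOXFOHOXFO"
  byte 7: read out[7]='H', append. Buffer now: "HOHOXFOHOXFOH"
  byte 8: read out[8]='O', append. Buffer now: "HOHOXFOHOXFOHO"
  byte 9: read out[9]='X', append. Buffer now: "HOHOXFOHOXFOHOX"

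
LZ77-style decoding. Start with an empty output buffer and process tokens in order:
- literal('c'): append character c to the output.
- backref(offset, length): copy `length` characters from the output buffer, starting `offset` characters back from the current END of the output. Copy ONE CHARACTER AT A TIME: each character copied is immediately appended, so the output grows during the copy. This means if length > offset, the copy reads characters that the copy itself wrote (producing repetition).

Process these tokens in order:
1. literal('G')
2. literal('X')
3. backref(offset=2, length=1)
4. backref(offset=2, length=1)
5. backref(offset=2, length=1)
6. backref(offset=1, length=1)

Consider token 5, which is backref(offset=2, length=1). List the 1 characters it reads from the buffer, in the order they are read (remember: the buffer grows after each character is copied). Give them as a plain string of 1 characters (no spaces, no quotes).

Answer: G

Derivation:
Token 1: literal('G'). Output: "G"
Token 2: literal('X'). Output: "GX"
Token 3: backref(off=2, len=1). Copied 'G' from pos 0. Output: "GXG"
Token 4: backref(off=2, len=1). Copied 'X' from pos 1. Output: "GXGX"
Token 5: backref(off=2, len=1). Buffer before: "GXGX" (len 4)
  byte 1: read out[2]='G', append. Buffer now: "GXGXG"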